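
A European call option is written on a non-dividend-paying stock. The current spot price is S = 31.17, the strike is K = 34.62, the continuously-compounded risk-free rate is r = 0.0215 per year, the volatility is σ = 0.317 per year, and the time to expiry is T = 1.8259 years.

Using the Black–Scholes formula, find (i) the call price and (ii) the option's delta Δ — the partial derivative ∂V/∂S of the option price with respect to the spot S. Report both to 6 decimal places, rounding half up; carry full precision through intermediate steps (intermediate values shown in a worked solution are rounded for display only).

σ√T = 0.317·√1.8259 = 0.428349
d₁ = (ln(S/K) + (r+σ²/2)T) / (σ√T) = (ln(31.17/34.62) + (0.0215+0.317²/2)·1.8259) / 0.428349 = (-0.104975 + 0.130998) / 0.428349 = 0.060751
d₂ = d₁ − σ√T = 0.060751 − 0.428349 = -0.367598
e^{−rT} = e^{−0.0215·1.8259} = 0.961504
N(d₁) = 0.524221,  N(d₂) = 0.356587
Call price V = S·N(d₁) − K·e^{−rT}·N(d₂) = 16.339982 − 11.869793 = 4.470189
Δ = N(d₁) = 0.524221

price = 4.470189
Δ = 0.524221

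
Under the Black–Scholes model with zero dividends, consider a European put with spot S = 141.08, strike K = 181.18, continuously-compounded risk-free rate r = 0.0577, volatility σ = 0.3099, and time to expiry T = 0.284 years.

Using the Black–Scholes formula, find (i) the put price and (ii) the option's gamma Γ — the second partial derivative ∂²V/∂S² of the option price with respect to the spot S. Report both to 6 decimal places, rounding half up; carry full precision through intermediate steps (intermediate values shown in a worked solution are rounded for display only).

price = 38.080883
Γ = 0.007043

σ√T = 0.3099·√0.284 = 0.165151
d₁ = (ln(S/K) + (r+σ²/2)T) / (σ√T) = (ln(141.08/181.18) + (0.0577+0.3099²/2)·0.284) / 0.165151 = (-0.250164 + 0.030024) / 0.165151 = -1.332962
d₂ = d₁ − σ√T = -1.332962 − 0.165151 = -1.498112
e^{−rT} = e^{−0.0577·0.284} = 0.983747
N(−d₁) = 0.908728,  N(−d₂) = 0.932948
Put price V = K·e^{−rT}·N(−d₂) − S·N(−d₁) = 166.284201 − 128.203318 = 38.080883
φ(d₁) = (1/√(2π))·e^{−d₁²/2} = 0.164091
Γ = φ(d₁) / (S·σ·√T) = 0.007043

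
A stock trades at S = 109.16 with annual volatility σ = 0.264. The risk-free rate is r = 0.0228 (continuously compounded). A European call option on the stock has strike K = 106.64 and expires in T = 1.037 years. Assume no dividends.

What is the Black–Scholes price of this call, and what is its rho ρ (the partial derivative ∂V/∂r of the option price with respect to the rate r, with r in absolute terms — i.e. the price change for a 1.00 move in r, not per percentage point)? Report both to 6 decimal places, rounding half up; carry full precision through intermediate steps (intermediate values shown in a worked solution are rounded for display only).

σ√T = 0.264·√1.037 = 0.268840
d₁ = (ln(S/K) + (r+σ²/2)T) / (σ√T) = (ln(109.16/106.64) + (0.0228+0.264²/2)·1.037) / 0.268840 = (0.023356 + 0.059781) / 0.268840 = 0.309244
d₂ = d₁ − σ√T = 0.309244 − 0.268840 = 0.040404
e^{−rT} = e^{−0.0228·1.037} = 0.976634
N(d₁) = 0.621432,  N(d₂) = 0.516115
Call price V = S·N(d₁) − K·e^{−rT}·N(d₂) = 67.835513 − 53.752412 = 14.083102
ρ = K·T·e^{−rT}·N(d₂) = 55.741251

price = 14.083102
ρ = 55.741251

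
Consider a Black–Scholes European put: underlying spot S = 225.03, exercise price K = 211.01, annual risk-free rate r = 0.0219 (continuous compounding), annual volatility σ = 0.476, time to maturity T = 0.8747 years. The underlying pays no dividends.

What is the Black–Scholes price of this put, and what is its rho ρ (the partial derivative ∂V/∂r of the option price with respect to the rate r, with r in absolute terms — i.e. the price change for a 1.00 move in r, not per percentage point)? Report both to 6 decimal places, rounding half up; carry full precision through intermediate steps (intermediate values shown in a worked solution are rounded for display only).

σ√T = 0.476·√0.8747 = 0.445181
d₁ = (ln(S/K) + (r+σ²/2)T) / (σ√T) = (ln(225.03/211.01) + (0.0219+0.476²/2)·0.8747) / 0.445181 = (0.064328 + 0.118249) / 0.445181 = 0.410119
d₂ = d₁ − σ√T = 0.410119 − 0.445181 = -0.035062
e^{−rT} = e^{−0.0219·0.8747} = 0.981026
N(−d₁) = 0.340859,  N(−d₂) = 0.513985
Put price V = K·e^{−rT}·N(−d₂) − S·N(−d₁) = 106.398132 − 76.703574 = 29.694558
ρ = −K·T·e^{−rT}·N(−d₂) = -93.066446

price = 29.694558
ρ = -93.066446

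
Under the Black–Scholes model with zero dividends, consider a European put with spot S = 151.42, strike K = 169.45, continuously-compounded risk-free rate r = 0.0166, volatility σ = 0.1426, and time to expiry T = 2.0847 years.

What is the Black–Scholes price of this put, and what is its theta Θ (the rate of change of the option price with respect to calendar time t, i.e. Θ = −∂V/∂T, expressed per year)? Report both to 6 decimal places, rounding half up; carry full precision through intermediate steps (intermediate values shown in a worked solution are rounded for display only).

σ√T = 0.1426·√2.0847 = 0.205893
d₁ = (ln(S/K) + (r+σ²/2)T) / (σ√T) = (ln(151.42/169.45) + (0.0166+0.1426²/2)·2.0847) / 0.205893 = (-0.112500 + 0.055802) / 0.205893 = -0.275379
d₂ = d₁ − σ√T = -0.275379 − 0.205893 = -0.481272
e^{−rT} = e^{−0.0166·2.0847} = 0.965986
N(−d₁) = 0.608487,  N(−d₂) = 0.684838
Put price V = K·e^{−rT}·N(−d₂) − S·N(−d₁) = 112.098648 − 92.137153 = 19.961495
φ(d₁) = (1/√(2π))·e^{−d₁²/2} = 0.384099
Θ = −S·φ(d₁)·σ/(2√T) + r·K·e^{−rT}·N(−d₂) = −2.872063 + 1.860838 = -1.011226

price = 19.961495
Θ = -1.011226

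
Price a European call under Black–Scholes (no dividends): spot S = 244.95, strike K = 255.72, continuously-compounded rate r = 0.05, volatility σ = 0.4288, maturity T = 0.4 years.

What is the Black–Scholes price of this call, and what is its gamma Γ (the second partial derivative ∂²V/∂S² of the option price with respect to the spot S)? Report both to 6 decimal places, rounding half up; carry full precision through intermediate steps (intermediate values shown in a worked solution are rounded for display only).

price = 23.970882
Γ = 0.005998

σ√T = 0.4288·√0.4 = 0.271197
d₁ = (ln(S/K) + (r+σ²/2)T) / (σ√T) = (ln(244.95/255.72) + (0.05+0.4288²/2)·0.4) / 0.271197 = (-0.043029 + 0.056774) / 0.271197 = 0.050682
d₂ = d₁ − σ√T = 0.050682 − 0.271197 = -0.220515
e^{−rT} = e^{−0.05·0.4} = 0.980199
N(d₁) = 0.520211,  N(d₂) = 0.412735
Call price V = S·N(d₁) − K·e^{−rT}·N(d₂) = 127.425607 − 103.454724 = 23.970882
φ(d₁) = (1/√(2π))·e^{−d₁²/2} = 0.398430
Γ = φ(d₁) / (S·σ·√T) = 0.005998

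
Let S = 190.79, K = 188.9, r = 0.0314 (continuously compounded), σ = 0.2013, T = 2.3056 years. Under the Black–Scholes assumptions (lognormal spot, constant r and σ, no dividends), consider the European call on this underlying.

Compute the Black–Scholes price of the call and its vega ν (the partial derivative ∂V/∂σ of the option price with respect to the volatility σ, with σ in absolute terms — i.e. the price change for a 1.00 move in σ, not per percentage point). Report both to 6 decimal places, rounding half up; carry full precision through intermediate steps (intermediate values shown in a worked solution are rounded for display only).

σ√T = 0.2013·√2.3056 = 0.305658
d₁ = (ln(S/K) + (r+σ²/2)T) / (σ√T) = (ln(190.79/188.9) + (0.0314+0.2013²/2)·2.3056) / 0.305658 = (0.009956 + 0.119109) / 0.305658 = 0.422252
d₂ = d₁ − σ√T = 0.422252 − 0.305658 = 0.116594
e^{−rT} = e^{−0.0314·2.3056} = 0.930163
N(d₁) = 0.663580,  N(d₂) = 0.546409
Call price V = S·N(d₁) − K·e^{−rT}·N(d₂) = 126.604351 − 96.008325 = 30.596026
φ(d₁) = (1/√(2π))·e^{−d₁²/2} = 0.364916
ν = S·φ(d₁)·√T = 105.716052

price = 30.596026
ν = 105.716052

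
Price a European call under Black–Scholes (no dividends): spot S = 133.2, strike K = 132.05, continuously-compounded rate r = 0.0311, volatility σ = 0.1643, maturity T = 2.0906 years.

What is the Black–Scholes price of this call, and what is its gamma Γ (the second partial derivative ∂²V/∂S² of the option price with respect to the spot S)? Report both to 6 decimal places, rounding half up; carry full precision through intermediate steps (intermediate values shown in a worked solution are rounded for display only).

σ√T = 0.1643·√2.0906 = 0.237560
d₁ = (ln(S/K) + (r+σ²/2)T) / (σ√T) = (ln(133.2/132.05) + (0.0311+0.1643²/2)·2.0906) / 0.237560 = (0.008671 + 0.093235) / 0.237560 = 0.428970
d₂ = d₁ − σ√T = 0.428970 − 0.237560 = 0.191410
e^{−rT} = e^{−0.0311·2.0906} = 0.937051
N(d₁) = 0.666028,  N(d₂) = 0.575898
Call price V = S·N(d₁) − K·e^{−rT}·N(d₂) = 88.714874 − 71.260219 = 17.454655
φ(d₁) = (1/√(2π))·e^{−d₁²/2} = 0.363874
Γ = φ(d₁) / (S·σ·√T) = 0.011499

price = 17.454655
Γ = 0.011499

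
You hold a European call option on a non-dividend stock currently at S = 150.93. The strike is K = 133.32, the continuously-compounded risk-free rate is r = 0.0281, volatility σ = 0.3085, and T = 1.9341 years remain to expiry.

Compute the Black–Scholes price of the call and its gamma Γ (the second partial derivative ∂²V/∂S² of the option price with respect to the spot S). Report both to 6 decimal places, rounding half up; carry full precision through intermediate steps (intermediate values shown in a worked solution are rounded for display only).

σ√T = 0.3085·√1.9341 = 0.429037
d₁ = (ln(S/K) + (r+σ²/2)T) / (σ√T) = (ln(150.93/133.32) + (0.0281+0.3085²/2)·1.9341) / 0.429037 = (0.124064 + 0.146385) / 0.429037 = 0.630362
d₂ = d₁ − σ√T = 0.630362 − 0.429037 = 0.201325
e^{−rT} = e^{−0.0281·1.9341} = 0.947102
N(d₁) = 0.735771,  N(d₂) = 0.579778
Call price V = S·N(d₁) − K·e^{−rT}·N(d₂) = 111.049921 − 73.207183 = 37.842739
φ(d₁) = (1/√(2π))·e^{−d₁²/2} = 0.327058
Γ = φ(d₁) / (S·σ·√T) = 0.005051

price = 37.842739
Γ = 0.005051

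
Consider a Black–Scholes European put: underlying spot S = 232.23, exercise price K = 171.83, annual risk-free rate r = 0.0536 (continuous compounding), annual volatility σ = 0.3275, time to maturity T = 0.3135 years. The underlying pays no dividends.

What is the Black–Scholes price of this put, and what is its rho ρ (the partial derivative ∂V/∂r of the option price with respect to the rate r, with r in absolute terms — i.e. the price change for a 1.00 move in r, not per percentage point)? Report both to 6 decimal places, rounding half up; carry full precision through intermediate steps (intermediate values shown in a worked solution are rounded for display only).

σ√T = 0.3275·√0.3135 = 0.183371
d₁ = (ln(S/K) + (r+σ²/2)T) / (σ√T) = (ln(232.23/171.83) + (0.0536+0.3275²/2)·0.3135) / 0.183371 = (0.301223 + 0.033616) / 0.183371 = 1.826020
d₂ = d₁ − σ√T = 1.826020 − 0.183371 = 1.642649
e^{−rT} = e^{−0.0536·0.3135} = 0.983337
N(−d₁) = 0.033924,  N(−d₂) = 0.050228
Put price V = K·e^{−rT}·N(−d₂) − S·N(−d₁) = 8.486823 − 7.878084 = 0.608739
ρ = −K·T·e^{−rT}·N(−d₂) = -2.660619

price = 0.608739
ρ = -2.660619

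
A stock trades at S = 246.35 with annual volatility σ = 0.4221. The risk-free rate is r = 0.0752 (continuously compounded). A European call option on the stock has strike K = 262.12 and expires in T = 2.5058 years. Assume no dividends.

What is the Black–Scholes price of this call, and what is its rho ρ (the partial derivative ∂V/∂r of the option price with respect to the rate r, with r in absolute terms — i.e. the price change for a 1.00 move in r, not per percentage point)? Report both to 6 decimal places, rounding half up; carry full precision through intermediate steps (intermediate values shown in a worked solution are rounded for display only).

σ√T = 0.4221·√2.5058 = 0.668172
d₁ = (ln(S/K) + (r+σ²/2)T) / (σ√T) = (ln(246.35/262.12) + (0.0752+0.4221²/2)·2.5058) / 0.668172 = (-0.062049 + 0.411663) / 0.668172 = 0.523240
d₂ = d₁ − σ√T = 0.523240 − 0.668172 = -0.144933
e^{−rT} = e^{−0.0752·2.5058} = 0.828253
N(d₁) = 0.699596,  N(d₂) = 0.442382
Call price V = S·N(d₁) − K·e^{−rT}·N(d₂) = 172.345528 − 96.041902 = 76.303626
ρ = K·T·e^{−rT}·N(d₂) = 240.661797

price = 76.303626
ρ = 240.661797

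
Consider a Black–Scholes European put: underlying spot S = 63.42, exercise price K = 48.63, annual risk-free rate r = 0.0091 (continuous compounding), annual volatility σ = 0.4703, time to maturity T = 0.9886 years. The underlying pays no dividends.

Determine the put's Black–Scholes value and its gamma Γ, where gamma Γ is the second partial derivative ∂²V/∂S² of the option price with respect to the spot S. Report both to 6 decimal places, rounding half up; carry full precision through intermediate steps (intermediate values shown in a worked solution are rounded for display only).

σ√T = 0.4703·√0.9886 = 0.467612
d₁ = (ln(S/K) + (r+σ²/2)T) / (σ√T) = (ln(63.42/48.63) + (0.0091+0.4703²/2)·0.9886) / 0.467612 = (0.265539 + 0.118327) / 0.467612 = 0.820906
d₂ = d₁ − σ√T = 0.820906 − 0.467612 = 0.353294
e^{−rT} = e^{−0.0091·0.9886} = 0.991044
N(−d₁) = 0.205850,  N(−d₂) = 0.361934
Put price V = K·e^{−rT}·N(−d₂) − S·N(−d₁) = 17.443211 − 13.055000 = 4.388212
φ(d₁) = (1/√(2π))·e^{−d₁²/2} = 0.284825
Γ = φ(d₁) / (S·σ·√T) = 0.009604

price = 4.388212
Γ = 0.009604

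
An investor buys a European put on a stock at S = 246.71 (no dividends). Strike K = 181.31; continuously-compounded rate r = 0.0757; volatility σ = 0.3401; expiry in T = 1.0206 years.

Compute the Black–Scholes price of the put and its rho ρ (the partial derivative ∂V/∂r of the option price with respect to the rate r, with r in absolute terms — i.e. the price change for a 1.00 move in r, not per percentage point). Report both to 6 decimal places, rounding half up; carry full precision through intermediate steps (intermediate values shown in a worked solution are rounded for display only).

price = 4.554286
ρ = -29.320767

σ√T = 0.3401·√1.0206 = 0.343585
d₁ = (ln(S/K) + (r+σ²/2)T) / (σ√T) = (ln(246.71/181.31) + (0.0757+0.3401²/2)·1.0206) / 0.343585 = (0.308005 + 0.136285) / 0.343585 = 1.293100
d₂ = d₁ − σ√T = 1.293100 − 0.343585 = 0.949515
e^{−rT} = e^{−0.0757·1.0206} = 0.925650
N(−d₁) = 0.097988,  N(−d₂) = 0.171179
Put price V = K·e^{−rT}·N(−d₂) − S·N(−d₁) = 28.728951 − 24.174665 = 4.554286
ρ = −K·T·e^{−rT}·N(−d₂) = -29.320767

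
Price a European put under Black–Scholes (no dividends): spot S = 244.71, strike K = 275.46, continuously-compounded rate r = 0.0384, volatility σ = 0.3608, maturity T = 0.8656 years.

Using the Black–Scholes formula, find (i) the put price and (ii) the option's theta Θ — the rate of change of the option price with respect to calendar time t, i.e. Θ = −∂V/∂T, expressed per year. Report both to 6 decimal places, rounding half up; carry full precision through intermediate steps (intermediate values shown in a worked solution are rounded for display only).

σ√T = 0.3608·√0.8656 = 0.335680
d₁ = (ln(S/K) + (r+σ²/2)T) / (σ√T) = (ln(244.71/275.46) + (0.0384+0.3608²/2)·0.8656) / 0.335680 = (-0.118369 + 0.089579) / 0.335680 = -0.085764
d₂ = d₁ − σ√T = -0.085764 − 0.335680 = -0.421443
e^{−rT} = e^{−0.0384·0.8656} = 0.967307
N(−d₁) = 0.534173,  N(−d₂) = 0.663284
Put price V = K·e^{−rT}·N(−d₂) − S·N(−d₁) = 176.735071 − 130.717432 = 46.017639
φ(d₁) = (1/√(2π))·e^{−d₁²/2} = 0.397478
Θ = −S·φ(d₁)·σ/(2√T) + r·K·e^{−rT}·N(−d₂) = −18.860035 + 6.786627 = -12.073408

price = 46.017639
Θ = -12.073408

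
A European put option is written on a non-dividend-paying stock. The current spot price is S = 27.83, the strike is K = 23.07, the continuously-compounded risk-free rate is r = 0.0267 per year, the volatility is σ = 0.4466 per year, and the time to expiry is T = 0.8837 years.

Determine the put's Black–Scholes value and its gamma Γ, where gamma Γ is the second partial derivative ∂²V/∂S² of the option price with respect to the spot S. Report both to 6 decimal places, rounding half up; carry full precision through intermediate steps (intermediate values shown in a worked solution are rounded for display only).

σ√T = 0.4466·√0.8837 = 0.419828
d₁ = (ln(S/K) + (r+σ²/2)T) / (σ√T) = (ln(27.83/23.07) + (0.0267+0.4466²/2)·0.8837) / 0.419828 = (0.187582 + 0.111722) / 0.419828 = 0.712921
d₂ = d₁ − σ√T = 0.712921 − 0.419828 = 0.293093
e^{−rT} = e^{−0.0267·0.8837} = 0.976681
N(−d₁) = 0.237947,  N(−d₂) = 0.384725
Put price V = K·e^{−rT}·N(−d₂) − S·N(−d₁) = 8.668650 − 6.622075 = 2.046575
φ(d₁) = (1/√(2π))·e^{−d₁²/2} = 0.309417
Γ = φ(d₁) / (S·σ·√T) = 0.026483

price = 2.046575
Γ = 0.026483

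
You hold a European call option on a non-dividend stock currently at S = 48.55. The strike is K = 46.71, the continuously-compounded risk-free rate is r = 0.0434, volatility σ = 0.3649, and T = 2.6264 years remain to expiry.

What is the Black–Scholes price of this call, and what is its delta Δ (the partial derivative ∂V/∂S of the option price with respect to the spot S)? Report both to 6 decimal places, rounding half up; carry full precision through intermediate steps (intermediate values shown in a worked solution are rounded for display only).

price = 14.262840
Δ = 0.710131

σ√T = 0.3649·√2.6264 = 0.591363
d₁ = (ln(S/K) + (r+σ²/2)T) / (σ√T) = (ln(48.55/46.71) + (0.0434+0.3649²/2)·2.6264) / 0.591363 = (0.038636 + 0.288841) / 0.591363 = 0.553766
d₂ = d₁ − σ√T = 0.553766 − 0.591363 = -0.037597
e^{−rT} = e^{−0.0434·2.6264} = 0.892271
N(d₁) = 0.710131,  N(d₂) = 0.485004
Call price V = S·N(d₁) − K·e^{−rT}·N(d₂) = 34.476838 − 20.213998 = 14.262840
Δ = N(d₁) = 0.710131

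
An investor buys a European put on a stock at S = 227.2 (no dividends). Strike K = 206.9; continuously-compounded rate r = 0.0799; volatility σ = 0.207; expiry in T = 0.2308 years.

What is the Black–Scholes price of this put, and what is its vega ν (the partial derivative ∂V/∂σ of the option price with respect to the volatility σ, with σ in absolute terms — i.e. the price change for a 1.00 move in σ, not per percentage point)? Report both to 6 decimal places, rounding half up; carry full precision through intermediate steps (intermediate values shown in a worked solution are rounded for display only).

price = 1.389343
ν = 21.800289

σ√T = 0.207·√0.2308 = 0.099446
d₁ = (ln(S/K) + (r+σ²/2)T) / (σ√T) = (ln(227.2/206.9) + (0.0799+0.207²/2)·0.2308) / 0.099446 = (0.093595 + 0.023386) / 0.099446 = 1.176322
d₂ = d₁ − σ√T = 1.176322 − 0.099446 = 1.076876
e^{−rT} = e^{−0.0799·0.2308} = 0.981728
N(−d₁) = 0.119733,  N(−d₂) = 0.140768
Put price V = K·e^{−rT}·N(−d₂) − S·N(−d₁) = 28.592694 − 27.203350 = 1.389343
φ(d₁) = (1/√(2π))·e^{−d₁²/2} = 0.199727
ν = S·φ(d₁)·√T = 21.800289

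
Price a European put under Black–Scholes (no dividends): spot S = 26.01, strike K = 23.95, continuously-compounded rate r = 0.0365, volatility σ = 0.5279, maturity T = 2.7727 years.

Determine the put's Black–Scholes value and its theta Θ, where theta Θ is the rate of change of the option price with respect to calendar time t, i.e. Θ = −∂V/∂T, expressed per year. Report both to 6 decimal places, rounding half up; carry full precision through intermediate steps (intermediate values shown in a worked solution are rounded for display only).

σ√T = 0.5279·√2.7727 = 0.879029
d₁ = (ln(S/K) + (r+σ²/2)T) / (σ√T) = (ln(26.01/23.95) + (0.0365+0.5279²/2)·2.7727) / 0.879029 = (0.082513 + 0.487549) / 0.879029 = 0.648514
d₂ = d₁ − σ√T = 0.648514 − 0.879029 = -0.230515
e^{−rT} = e^{−0.0365·2.7727} = 0.903749
N(−d₁) = 0.258326,  N(−d₂) = 0.591154
Put price V = K·e^{−rT}·N(−d₂) − S·N(−d₁) = 12.795410 − 6.719070 = 6.076340
φ(d₁) = (1/√(2π))·e^{−d₁²/2} = 0.323284
Θ = −S·φ(d₁)·σ/(2√T) + r·K·e^{−rT}·N(−d₂) = −1.332892 + 0.467032 = -0.865860

price = 6.076340
Θ = -0.865860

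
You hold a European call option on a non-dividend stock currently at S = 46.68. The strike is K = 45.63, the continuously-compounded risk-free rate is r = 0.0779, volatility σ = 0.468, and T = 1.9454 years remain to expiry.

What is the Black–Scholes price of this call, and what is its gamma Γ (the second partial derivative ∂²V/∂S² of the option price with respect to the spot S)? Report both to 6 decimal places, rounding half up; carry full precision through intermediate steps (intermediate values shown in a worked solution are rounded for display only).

σ√T = 0.468·√1.9454 = 0.652755
d₁ = (ln(S/K) + (r+σ²/2)T) / (σ√T) = (ln(46.68/45.63) + (0.0779+0.468²/2)·1.9454) / 0.652755 = (0.022750 + 0.364591) / 0.652755 = 0.593395
d₂ = d₁ − σ√T = 0.593395 − 0.652755 = -0.059360
e^{−rT} = e^{−0.0779·1.9454} = 0.859378
N(d₁) = 0.723542,  N(d₂) = 0.476333
Call price V = S·N(d₁) − K·e^{−rT}·N(d₂) = 33.774923 − 18.678627 = 15.096295
φ(d₁) = (1/√(2π))·e^{−d₁²/2} = 0.334540
Γ = φ(d₁) / (S·σ·√T) = 0.010979

price = 15.096295
Γ = 0.010979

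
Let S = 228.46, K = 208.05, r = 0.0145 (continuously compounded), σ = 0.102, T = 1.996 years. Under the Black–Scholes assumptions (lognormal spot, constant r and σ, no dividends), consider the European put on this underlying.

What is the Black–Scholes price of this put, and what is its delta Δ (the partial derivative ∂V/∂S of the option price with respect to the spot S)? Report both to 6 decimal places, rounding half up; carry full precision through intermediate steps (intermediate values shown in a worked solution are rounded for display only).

σ√T = 0.102·√1.996 = 0.144105
d₁ = (ln(S/K) + (r+σ²/2)T) / (σ√T) = (ln(228.46/208.05) + (0.0145+0.102²/2)·1.996) / 0.144105 = (0.093583 + 0.039325) / 0.144105 = 0.922296
d₂ = d₁ − σ√T = 0.922296 − 0.144105 = 0.778191
e^{−rT} = e^{−0.0145·1.996} = 0.971473
N(−d₁) = 0.178187,  N(−d₂) = 0.218228
Put price V = K·e^{−rT}·N(−d₂) − S·N(−d₁) = 44.107202 − 40.708622 = 3.398580
Δ = −N(−d₁) = -0.178187

price = 3.398580
Δ = -0.178187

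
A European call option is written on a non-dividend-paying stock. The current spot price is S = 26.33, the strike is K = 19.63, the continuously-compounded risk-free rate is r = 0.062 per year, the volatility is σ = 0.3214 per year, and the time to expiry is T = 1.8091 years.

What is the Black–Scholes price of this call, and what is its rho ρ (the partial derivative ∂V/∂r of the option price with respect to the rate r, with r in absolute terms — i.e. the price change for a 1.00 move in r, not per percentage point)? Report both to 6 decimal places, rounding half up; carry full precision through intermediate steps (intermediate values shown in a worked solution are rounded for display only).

σ√T = 0.3214·√1.8091 = 0.432292
d₁ = (ln(S/K) + (r+σ²/2)T) / (σ√T) = (ln(26.33/19.63) + (0.062+0.3214²/2)·1.8091) / 0.432292 = (0.293650 + 0.205602) / 0.432292 = 1.154896
d₂ = d₁ − σ√T = 1.154896 − 0.432292 = 0.722604
e^{−rT} = e^{−0.062·1.8091} = 0.893897
N(d₁) = 0.875934,  N(d₂) = 0.765038
Call price V = S·N(d₁) − K·e^{−rT}·N(d₂) = 23.063330 − 13.424288 = 9.639041
ρ = K·T·e^{−rT}·N(d₂) = 24.285880

price = 9.639041
ρ = 24.285880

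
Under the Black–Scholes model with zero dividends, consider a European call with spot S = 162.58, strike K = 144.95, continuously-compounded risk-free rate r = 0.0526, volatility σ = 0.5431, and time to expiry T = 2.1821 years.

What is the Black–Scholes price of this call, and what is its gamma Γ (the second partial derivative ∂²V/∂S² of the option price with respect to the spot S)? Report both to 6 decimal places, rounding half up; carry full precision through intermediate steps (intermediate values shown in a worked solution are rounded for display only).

price = 63.891943
Γ = 0.002415

σ√T = 0.5431·√2.1821 = 0.802264
d₁ = (ln(S/K) + (r+σ²/2)T) / (σ√T) = (ln(162.58/144.95) + (0.0526+0.5431²/2)·2.1821) / 0.802264 = (0.114781 + 0.436592) / 0.802264 = 0.687272
d₂ = d₁ − σ√T = 0.687272 − 0.802264 = -0.114992
e^{−rT} = e^{−0.0526·2.1821} = 0.891564
N(d₁) = 0.754044,  N(d₂) = 0.454226
Call price V = S·N(d₁) − K·e^{−rT}·N(d₂) = 122.592523 − 58.700580 = 63.891943
φ(d₁) = (1/√(2π))·e^{−d₁²/2} = 0.315023
Γ = φ(d₁) / (S·σ·√T) = 0.002415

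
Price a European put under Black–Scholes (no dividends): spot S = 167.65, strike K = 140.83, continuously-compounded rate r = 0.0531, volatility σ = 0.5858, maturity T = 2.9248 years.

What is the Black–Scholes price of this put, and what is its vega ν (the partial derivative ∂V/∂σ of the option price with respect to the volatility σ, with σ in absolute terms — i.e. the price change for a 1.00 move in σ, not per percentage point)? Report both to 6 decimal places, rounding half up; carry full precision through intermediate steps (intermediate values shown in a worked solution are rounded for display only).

price = 34.432976
ν = 81.056605

σ√T = 0.5858·√2.9248 = 1.001838
d₁ = (ln(S/K) + (r+σ²/2)T) / (σ√T) = (ln(167.65/140.83) + (0.0531+0.5858²/2)·2.9248) / 1.001838 = (0.174325 + 0.657146) / 1.001838 = 0.829946
d₂ = d₁ − σ√T = 0.829946 − 1.001838 = -0.171892
e^{−rT} = e^{−0.0531·2.9248} = 0.856152
N(−d₁) = 0.203285,  N(−d₂) = 0.568239
Put price V = K·e^{−rT}·N(−d₂) − S·N(−d₁) = 68.513644 − 34.080668 = 34.432976
φ(d₁) = (1/√(2π))·e^{−d₁²/2} = 0.282707
ν = S·φ(d₁)·√T = 81.056605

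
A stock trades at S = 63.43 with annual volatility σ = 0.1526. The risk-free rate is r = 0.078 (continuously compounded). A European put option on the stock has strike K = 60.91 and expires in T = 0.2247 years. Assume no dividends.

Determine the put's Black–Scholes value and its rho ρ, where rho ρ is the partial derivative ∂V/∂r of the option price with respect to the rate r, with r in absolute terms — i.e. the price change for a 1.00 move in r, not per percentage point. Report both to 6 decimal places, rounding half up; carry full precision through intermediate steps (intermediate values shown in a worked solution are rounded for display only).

σ√T = 0.1526·√0.2247 = 0.072336
d₁ = (ln(S/K) + (r+σ²/2)T) / (σ√T) = (ln(63.43/60.91) + (0.078+0.1526²/2)·0.2247) / 0.072336 = (0.040540 + 0.020143) / 0.072336 = 0.838894
d₂ = d₁ − σ√T = 0.838894 − 0.072336 = 0.766557
e^{−rT} = e^{−0.078·0.2247} = 0.982626
N(−d₁) = 0.200764,  N(−d₂) = 0.221672
Put price V = K·e^{−rT}·N(−d₂) − S·N(−d₁) = 13.267478 − 12.734490 = 0.532988
ρ = −K·T·e^{−rT}·N(−d₂) = -2.981202

price = 0.532988
ρ = -2.981202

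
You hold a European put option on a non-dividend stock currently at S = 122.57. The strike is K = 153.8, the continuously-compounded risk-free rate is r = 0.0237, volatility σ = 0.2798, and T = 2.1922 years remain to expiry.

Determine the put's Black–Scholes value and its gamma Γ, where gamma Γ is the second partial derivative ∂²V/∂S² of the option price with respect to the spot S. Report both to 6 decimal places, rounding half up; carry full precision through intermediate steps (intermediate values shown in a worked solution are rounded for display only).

price = 35.662712
Γ = 0.007677

σ√T = 0.2798·√2.1922 = 0.414274
d₁ = (ln(S/K) + (r+σ²/2)T) / (σ√T) = (ln(122.57/153.8) + (0.0237+0.2798²/2)·2.1922) / 0.414274 = (-0.226971 + 0.137767) / 0.414274 = -0.215326
d₂ = d₁ − σ√T = -0.215326 − 0.414274 = -0.629600
e^{−rT} = e^{−0.0237·2.1922} = 0.949371
N(−d₁) = 0.585244,  N(−d₂) = 0.735522
Put price V = K·e^{−rT}·N(−d₂) − S·N(−d₁) = 107.396011 − 71.733299 = 35.662712
φ(d₁) = (1/√(2π))·e^{−d₁²/2} = 0.389800
Γ = φ(d₁) / (S·σ·√T) = 0.007677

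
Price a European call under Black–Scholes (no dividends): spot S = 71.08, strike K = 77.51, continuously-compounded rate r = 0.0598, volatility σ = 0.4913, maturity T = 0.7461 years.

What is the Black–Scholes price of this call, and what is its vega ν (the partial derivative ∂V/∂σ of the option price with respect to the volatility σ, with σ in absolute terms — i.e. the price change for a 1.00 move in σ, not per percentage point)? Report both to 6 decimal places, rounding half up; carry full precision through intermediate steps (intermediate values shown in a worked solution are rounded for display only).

σ√T = 0.4913·√0.7461 = 0.424371
d₁ = (ln(S/K) + (r+σ²/2)T) / (σ√T) = (ln(71.08/77.51) + (0.0598+0.4913²/2)·0.7461) / 0.424371 = (-0.086601 + 0.134662) / 0.424371 = 0.113252
d₂ = d₁ − σ√T = 0.113252 − 0.424371 = -0.311118
e^{−rT} = e^{−0.0598·0.7461} = 0.956364
N(d₁) = 0.545085,  N(d₂) = 0.377855
Call price V = S·N(d₁) − K·e^{−rT}·N(d₂) = 38.744628 − 28.009578 = 10.735050
φ(d₁) = (1/√(2π))·e^{−d₁²/2} = 0.396392
ν = S·φ(d₁)·√T = 24.337213

price = 10.735050
ν = 24.337213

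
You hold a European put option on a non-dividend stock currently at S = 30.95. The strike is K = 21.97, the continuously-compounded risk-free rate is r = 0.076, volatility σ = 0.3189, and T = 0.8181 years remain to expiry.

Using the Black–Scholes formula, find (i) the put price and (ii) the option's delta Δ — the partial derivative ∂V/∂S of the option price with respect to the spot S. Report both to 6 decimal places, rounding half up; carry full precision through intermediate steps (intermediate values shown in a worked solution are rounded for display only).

σ√T = 0.3189·√0.8181 = 0.288441
d₁ = (ln(S/K) + (r+σ²/2)T) / (σ√T) = (ln(30.95/21.97) + (0.076+0.3189²/2)·0.8181) / 0.288441 = (0.342695 + 0.103775) / 0.288441 = 1.547870
d₂ = d₁ − σ√T = 1.547870 − 0.288441 = 1.259429
e^{−rT} = e^{−0.076·0.8181} = 0.939718
N(−d₁) = 0.060827,  N(−d₂) = 0.103938
Put price V = K·e^{−rT}·N(−d₂) − S·N(−d₁) = 2.145858 − 1.882589 = 0.263269
Δ = −N(−d₁) = -0.060827

price = 0.263269
Δ = -0.060827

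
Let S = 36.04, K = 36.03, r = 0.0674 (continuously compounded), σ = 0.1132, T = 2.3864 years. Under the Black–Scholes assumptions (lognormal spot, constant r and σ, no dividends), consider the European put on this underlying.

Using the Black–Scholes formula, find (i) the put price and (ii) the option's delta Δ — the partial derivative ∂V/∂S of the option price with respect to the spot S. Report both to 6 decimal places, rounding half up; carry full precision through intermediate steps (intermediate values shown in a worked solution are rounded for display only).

σ√T = 0.1132·√2.3864 = 0.174871
d₁ = (ln(S/K) + (r+σ²/2)T) / (σ√T) = (ln(36.04/36.03) + (0.0674+0.1132²/2)·2.3864) / 0.174871 = (0.000278 + 0.176133) / 0.174871 = 1.008805
d₂ = d₁ − σ√T = 1.008805 − 0.174871 = 0.833934
e^{−rT} = e^{−0.0674·2.3864} = 0.851425
N(−d₁) = 0.156534,  N(−d₂) = 0.202159
Put price V = K·e^{−rT}·N(−d₂) − S·N(−d₁) = 6.201608 − 5.641489 = 0.560118
Δ = −N(−d₁) = -0.156534

price = 0.560118
Δ = -0.156534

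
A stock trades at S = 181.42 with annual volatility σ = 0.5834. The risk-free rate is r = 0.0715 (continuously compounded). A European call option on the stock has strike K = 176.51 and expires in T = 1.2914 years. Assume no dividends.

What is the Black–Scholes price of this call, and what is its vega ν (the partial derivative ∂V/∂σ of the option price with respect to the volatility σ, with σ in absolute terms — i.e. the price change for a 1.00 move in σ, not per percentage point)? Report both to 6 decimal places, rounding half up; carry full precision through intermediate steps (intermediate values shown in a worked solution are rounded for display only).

price = 55.395237
ν = 72.138853

σ√T = 0.5834·√1.2914 = 0.662974
d₁ = (ln(S/K) + (r+σ²/2)T) / (σ√T) = (ln(181.42/176.51) + (0.0715+0.5834²/2)·1.2914) / 0.662974 = (0.027437 + 0.312103) / 0.662974 = 0.512146
d₂ = d₁ − σ√T = 0.512146 − 0.662974 = -0.150828
e^{−rT} = e^{−0.0715·1.2914} = 0.911800
N(d₁) = 0.695726,  N(d₂) = 0.440056
Call price V = S·N(d₁) − K·e^{−rT}·N(d₂) = 126.218555 − 70.823319 = 55.395237
φ(d₁) = (1/√(2π))·e^{−d₁²/2} = 0.349908
ν = S·φ(d₁)·√T = 72.138853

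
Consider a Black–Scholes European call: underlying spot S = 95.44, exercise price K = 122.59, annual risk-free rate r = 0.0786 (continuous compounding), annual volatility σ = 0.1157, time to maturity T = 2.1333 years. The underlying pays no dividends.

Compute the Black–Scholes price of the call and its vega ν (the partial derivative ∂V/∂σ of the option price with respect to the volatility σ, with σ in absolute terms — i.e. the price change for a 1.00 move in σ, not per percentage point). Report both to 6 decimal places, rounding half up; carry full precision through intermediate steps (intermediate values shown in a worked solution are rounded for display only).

price = 3.374984
ν = 51.238919

σ√T = 0.1157·√2.1333 = 0.168989
d₁ = (ln(S/K) + (r+σ²/2)T) / (σ√T) = (ln(95.44/122.59) + (0.0786+0.1157²/2)·2.1333) / 0.168989 = (-0.250348 + 0.181956) / 0.168989 = -0.404710
d₂ = d₁ − σ√T = -0.404710 − 0.168989 = -0.573699
e^{−rT} = e^{−0.0786·2.1333} = 0.845627
N(d₁) = 0.342846,  N(d₂) = 0.283086
Call price V = S·N(d₁) − K·e^{−rT}·N(d₂) = 32.721177 − 29.346193 = 3.374984
φ(d₁) = (1/√(2π))·e^{−d₁²/2} = 0.367573
ν = S·φ(d₁)·√T = 51.238919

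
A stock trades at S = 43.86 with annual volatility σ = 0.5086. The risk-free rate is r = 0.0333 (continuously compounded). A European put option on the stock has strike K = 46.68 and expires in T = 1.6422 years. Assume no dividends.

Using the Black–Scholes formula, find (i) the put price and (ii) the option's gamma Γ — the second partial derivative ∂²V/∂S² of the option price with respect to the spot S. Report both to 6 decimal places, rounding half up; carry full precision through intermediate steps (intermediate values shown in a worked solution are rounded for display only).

σ√T = 0.5086·√1.6422 = 0.651763
d₁ = (ln(S/K) + (r+σ²/2)T) / (σ√T) = (ln(43.86/46.68) + (0.0333+0.5086²/2)·1.6422) / 0.651763 = (-0.062313 + 0.267082) / 0.651763 = 0.314178
d₂ = d₁ − σ√T = 0.314178 − 0.651763 = -0.337585
e^{−rT} = e^{−0.0333·1.6422} = 0.946783
N(−d₁) = 0.376693,  N(−d₂) = 0.632162
Put price V = K·e^{−rT}·N(−d₂) − S·N(−d₁) = 27.938922 − 16.521753 = 11.417169
φ(d₁) = (1/√(2π))·e^{−d₁²/2} = 0.379731
Γ = φ(d₁) / (S·σ·√T) = 0.013284

price = 11.417169
Γ = 0.013284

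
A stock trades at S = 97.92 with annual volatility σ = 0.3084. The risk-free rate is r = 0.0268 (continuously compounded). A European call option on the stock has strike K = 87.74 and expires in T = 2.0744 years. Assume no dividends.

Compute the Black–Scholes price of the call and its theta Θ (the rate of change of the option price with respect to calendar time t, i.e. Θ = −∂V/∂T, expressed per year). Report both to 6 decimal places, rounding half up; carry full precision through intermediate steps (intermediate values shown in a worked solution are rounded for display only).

price = 24.429318
Θ = -4.750040

σ√T = 0.3084·√2.0744 = 0.444182
d₁ = (ln(S/K) + (r+σ²/2)T) / (σ√T) = (ln(97.92/87.74) + (0.0268+0.3084²/2)·2.0744) / 0.444182 = (0.109773 + 0.154243) / 0.444182 = 0.594386
d₂ = d₁ − σ√T = 0.594386 − 0.444182 = 0.150205
e^{−rT} = e^{−0.0268·2.0744} = 0.945923
N(d₁) = 0.723873,  N(d₂) = 0.559698
Call price V = S·N(d₁) − K·e^{−rT}·N(d₂) = 70.881657 − 46.452340 = 24.429318
φ(d₁) = (1/√(2π))·e^{−d₁²/2} = 0.334344
Θ = −S·φ(d₁)·σ/(2√T) − r·K·e^{−rT}·N(d₂) = −3.505117 − 1.244923 = -4.750040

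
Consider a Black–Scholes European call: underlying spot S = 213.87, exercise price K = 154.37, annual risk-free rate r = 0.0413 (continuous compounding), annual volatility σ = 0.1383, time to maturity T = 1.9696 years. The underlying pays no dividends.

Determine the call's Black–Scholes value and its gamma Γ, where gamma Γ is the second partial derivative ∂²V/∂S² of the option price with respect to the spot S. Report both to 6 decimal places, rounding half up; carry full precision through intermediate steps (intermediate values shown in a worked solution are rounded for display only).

σ√T = 0.1383·√1.9696 = 0.194094
d₁ = (ln(S/K) + (r+σ²/2)T) / (σ√T) = (ln(213.87/154.37) + (0.0413+0.1383²/2)·1.9696) / 0.194094 = (0.326016 + 0.100181) / 0.194094 = 2.195831
d₂ = d₁ − σ√T = 2.195831 − 0.194094 = 2.001737
e^{−rT} = e^{−0.0413·1.9696} = 0.921876
N(d₁) = 0.985948,  N(d₂) = 0.977343
Call price V = S·N(d₁) − K·e^{−rT}·N(d₂) = 210.864692 − 139.085761 = 71.778931
φ(d₁) = (1/√(2π))·e^{−d₁²/2} = 0.035801
Γ = φ(d₁) / (S·σ·√T) = 0.000862

price = 71.778931
Γ = 0.000862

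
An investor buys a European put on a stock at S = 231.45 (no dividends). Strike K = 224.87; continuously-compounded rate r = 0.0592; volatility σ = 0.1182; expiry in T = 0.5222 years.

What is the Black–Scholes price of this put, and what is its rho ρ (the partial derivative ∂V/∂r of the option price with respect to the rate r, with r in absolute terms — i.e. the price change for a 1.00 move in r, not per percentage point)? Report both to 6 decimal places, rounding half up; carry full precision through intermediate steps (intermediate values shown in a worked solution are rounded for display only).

price = 2.741986
ρ = -29.103947

σ√T = 0.1182·√0.5222 = 0.085415
d₁ = (ln(S/K) + (r+σ²/2)T) / (σ√T) = (ln(231.45/224.87) + (0.0592+0.1182²/2)·0.5222) / 0.085415 = (0.028841 + 0.034562) / 0.085415 = 0.742297
d₂ = d₁ − σ√T = 0.742297 − 0.085415 = 0.656881
e^{−rT} = e^{−0.0592·0.5222} = 0.969559
N(−d₁) = 0.228954,  N(−d₂) = 0.255629
Put price V = K·e^{−rT}·N(−d₂) − S·N(−d₁) = 55.733333 − 52.991347 = 2.741986
ρ = −K·T·e^{−rT}·N(−d₂) = -29.103947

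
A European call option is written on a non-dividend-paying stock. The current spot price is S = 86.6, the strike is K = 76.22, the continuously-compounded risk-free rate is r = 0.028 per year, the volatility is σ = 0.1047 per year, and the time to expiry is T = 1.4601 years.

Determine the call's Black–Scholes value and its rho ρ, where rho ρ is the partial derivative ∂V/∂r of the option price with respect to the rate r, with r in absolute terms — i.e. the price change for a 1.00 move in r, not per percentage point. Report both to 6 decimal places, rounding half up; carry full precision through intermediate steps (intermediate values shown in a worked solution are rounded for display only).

σ√T = 0.1047·√1.4601 = 0.126514
d₁ = (ln(S/K) + (r+σ²/2)T) / (σ√T) = (ln(86.6/76.22) + (0.028+0.1047²/2)·1.4601) / 0.126514 = (0.127676 + 0.048886) / 0.126514 = 1.395591
d₂ = d₁ − σ√T = 1.395591 − 0.126514 = 1.269077
e^{−rT} = e^{−0.028·1.4601} = 0.959942
N(d₁) = 0.918581,  N(d₂) = 0.897793
Call price V = S·N(d₁) − K·e^{−rT}·N(d₂) = 79.549132 − 65.688618 = 13.860514
ρ = K·T·e^{−rT}·N(d₂) = 95.911951

price = 13.860514
ρ = 95.911951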